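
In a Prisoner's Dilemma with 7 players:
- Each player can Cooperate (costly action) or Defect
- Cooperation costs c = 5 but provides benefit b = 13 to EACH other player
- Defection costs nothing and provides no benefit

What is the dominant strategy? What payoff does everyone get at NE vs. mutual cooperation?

Dominant: Defect; NE payoff = 0; Coop payoff = 73

Work:
Defect dominates (saves cost c = 5, benefit to others is external)
NE: All defect → everyone gets 0
If all cooperate: each receives (6)×13 - 5 = 73
Social dilemma: 73 > 0 but NE gives 0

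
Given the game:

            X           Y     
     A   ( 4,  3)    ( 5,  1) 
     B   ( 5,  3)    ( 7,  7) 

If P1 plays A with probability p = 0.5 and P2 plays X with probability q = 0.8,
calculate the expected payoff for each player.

E[P1] = 4.8, E[P2] = 3.2

Work:
E[P1] = p·q·π₁(A,X) + p·(1-q)·π₁(A,Y) + (1-p)·q·π₁(B,X) + (1-p)·(1-q)·π₁(B,Y)
= 0.5·0.8·4 + 0.5·0.2·5 + 0.5·0.8·5 + 0.5·0.2·7
= 4.8

E[P2] = 3.2 (similar calculation)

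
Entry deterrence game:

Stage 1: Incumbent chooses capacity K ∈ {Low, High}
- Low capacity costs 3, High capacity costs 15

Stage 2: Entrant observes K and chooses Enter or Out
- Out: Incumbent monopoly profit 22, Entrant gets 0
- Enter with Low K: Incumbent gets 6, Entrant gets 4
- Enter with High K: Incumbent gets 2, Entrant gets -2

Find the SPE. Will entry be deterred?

SPE: (High, Enter|Low, Out|High); Entry deterred. Incumbent net profit = 7

Work:
After Low K: Entrant enters (4 > 0)
After High K: Entrant stays out (-2 < 0)
Incumbent: Low → 6−3=3, High → 22−15=7
Incumbent chooses High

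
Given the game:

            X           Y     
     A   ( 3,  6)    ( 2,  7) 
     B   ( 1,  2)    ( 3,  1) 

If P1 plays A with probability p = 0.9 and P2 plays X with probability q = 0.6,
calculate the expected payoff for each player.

E[P1] = 2.52, E[P2] = 5.92

Work:
E[P1] = p·q·π₁(A,X) + p·(1-q)·π₁(A,Y) + (1-p)·q·π₁(B,X) + (1-p)·(1-q)·π₁(B,Y)
= 0.9·0.6·3 + 0.9·0.4·2 + 0.1·0.6·1 + 0.1·0.4·3
= 2.52

E[P2] = 5.92 (similar calculation)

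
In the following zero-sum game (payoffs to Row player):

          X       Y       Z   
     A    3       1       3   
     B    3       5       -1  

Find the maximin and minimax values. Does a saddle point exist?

Maximin = 1, Minimax = 3, Saddle: False

Work:
Row minimums: [1, -1] → maximin = 1
Column maximums: [3, 5, 3] → minimax = 3
No saddle point (maximin ≠ minimax). Mixed strategy needed.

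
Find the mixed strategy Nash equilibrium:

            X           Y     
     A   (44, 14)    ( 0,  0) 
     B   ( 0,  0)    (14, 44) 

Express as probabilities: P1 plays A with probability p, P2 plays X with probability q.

p = 0.7586, q = 0.2414

Work:
Find probabilities that make opponent indifferent:
P2 chooses q to make P1 indifferent between A and B
P1 chooses p to make P2 indifferent between X and Y
Mixed NE: P1 plays (A: 0.7586, B: 0.2414), P2 plays (X: 0.2414, Y: 0.7586)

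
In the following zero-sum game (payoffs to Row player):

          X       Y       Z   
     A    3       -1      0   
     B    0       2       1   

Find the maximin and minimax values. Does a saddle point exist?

Maximin = 0, Minimax = 1, Saddle: False

Work:
Row minimums: [-1, 0] → maximin = 0
Column maximums: [3, 2, 1] → minimax = 1
No saddle point (maximin ≠ minimax). Mixed strategy needed.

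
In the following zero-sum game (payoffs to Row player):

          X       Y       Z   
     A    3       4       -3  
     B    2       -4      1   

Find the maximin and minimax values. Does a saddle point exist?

Maximin = -3, Minimax = 1, Saddle: False

Work:
Row minimums: [-3, -4] → maximin = -3
Column maximums: [3, 4, 1] → minimax = 1
No saddle point (maximin ≠ minimax). Mixed strategy needed.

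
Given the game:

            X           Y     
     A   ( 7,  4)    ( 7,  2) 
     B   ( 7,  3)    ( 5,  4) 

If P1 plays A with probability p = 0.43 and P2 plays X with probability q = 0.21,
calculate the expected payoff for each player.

E[P1] = 6.0994, E[P2] = 3.2009

Work:
E[P1] = p·q·π₁(A,X) + p·(1-q)·π₁(A,Y) + (1-p)·q·π₁(B,X) + (1-p)·(1-q)·π₁(B,Y)
= 0.43·0.21·7 + 0.43·0.79·7 + 0.57·0.21·7 + 0.57·0.79·5
= 6.0994

E[P2] = 3.2009 (similar calculation)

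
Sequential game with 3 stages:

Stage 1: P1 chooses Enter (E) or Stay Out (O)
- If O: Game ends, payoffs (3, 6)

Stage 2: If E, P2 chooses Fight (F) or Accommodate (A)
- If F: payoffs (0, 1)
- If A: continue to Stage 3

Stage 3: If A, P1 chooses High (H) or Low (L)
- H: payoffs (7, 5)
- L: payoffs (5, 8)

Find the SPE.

SPE: (E, A, H); Outcome (7, 5)

Work:
Stage 3: P1 chooses H (7 vs 5)
Stage 2: P2: F->1, A->5 (anticipating H). Choose A
Stage 1: P1: O->3, E->7 (anticipating A, H). Choose E
SPE path: E -> A -> H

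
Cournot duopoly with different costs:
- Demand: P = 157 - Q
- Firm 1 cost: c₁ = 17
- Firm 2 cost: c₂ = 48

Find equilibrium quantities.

q₁* = 57.0, q₂* = 26.0

Work:
Reaction: q₁ = (157 - 17 - q₂)/2
Reaction: q₂ = (157 - 48 - q₁)/2
Solve simultaneously:
q₁* = (157 - 2×17 + 48)/3 = 57.0
q₂* = (157 - 2×48 + 17)/3 = 26.0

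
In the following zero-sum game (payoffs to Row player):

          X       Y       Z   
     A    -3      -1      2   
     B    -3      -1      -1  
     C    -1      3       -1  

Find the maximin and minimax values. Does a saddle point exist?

Maximin = -1, Minimax = -1, Saddle: True

Work:
Row minimums: [-3, -3, -1] → maximin = -1
Column maximums: [-1, 3, 2] → minimax = -1
Saddle point exists! Game value = -1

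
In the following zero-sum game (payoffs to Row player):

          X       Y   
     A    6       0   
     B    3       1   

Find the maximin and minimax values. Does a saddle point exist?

Maximin = 1, Minimax = 1, Saddle: True

Work:
Row minimums: [0, 1] → maximin = 1
Column maximums: [6, 1] → minimax = 1
Saddle point exists! Game value = 1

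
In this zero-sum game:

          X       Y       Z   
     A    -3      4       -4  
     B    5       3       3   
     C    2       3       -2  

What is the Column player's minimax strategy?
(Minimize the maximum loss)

Column should play Z, value = 3

Work:
Column player minimizes Row's maximum payoff:
Column X: max payoff to Row = 5
Column Y: max payoff to Row = 4
Column Z: max payoff to Row = 3
Minimum is 3, achieved by column Z.
Minimax strategy: Z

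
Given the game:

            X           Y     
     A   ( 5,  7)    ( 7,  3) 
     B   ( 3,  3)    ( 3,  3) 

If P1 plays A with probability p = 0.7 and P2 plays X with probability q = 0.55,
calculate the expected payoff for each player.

E[P1] = 5.03, E[P2] = 4.54

Work:
E[P1] = p·q·π₁(A,X) + p·(1-q)·π₁(A,Y) + (1-p)·q·π₁(B,X) + (1-p)·(1-q)·π₁(B,Y)
= 0.7·0.55·5 + 0.7·0.45·7 + 0.3·0.55·3 + 0.3·0.45·3
= 5.03

E[P2] = 4.54 (similar calculation)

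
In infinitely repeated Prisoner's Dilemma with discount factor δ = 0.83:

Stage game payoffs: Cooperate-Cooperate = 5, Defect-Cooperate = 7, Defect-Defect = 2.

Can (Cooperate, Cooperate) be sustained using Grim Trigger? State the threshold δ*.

δ* = 0.4; since δ = 0.83 ≥ 0.4, cooperation can be sustained

Work:
For Grim Trigger:
Cooperate forever: 5/(1-δ)
Defect then punished: 7 + 2·δ/(1-δ)
Need: 5/(1-δ) ≥ 7 + 2·δ/(1-δ)
Solving: δ ≥ (T-R)/(T-P) = (7-5)/(7-2) = 0.4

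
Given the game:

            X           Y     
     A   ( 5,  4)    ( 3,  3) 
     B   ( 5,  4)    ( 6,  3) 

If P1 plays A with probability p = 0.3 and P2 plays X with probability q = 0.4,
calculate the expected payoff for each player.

E[P1] = 5.06, E[P2] = 3.4

Work:
E[P1] = p·q·π₁(A,X) + p·(1-q)·π₁(A,Y) + (1-p)·q·π₁(B,X) + (1-p)·(1-q)·π₁(B,Y)
= 0.3·0.4·5 + 0.3·0.6·3 + 0.7·0.4·5 + 0.7·0.6·6
= 5.06

E[P2] = 3.4 (similar calculation)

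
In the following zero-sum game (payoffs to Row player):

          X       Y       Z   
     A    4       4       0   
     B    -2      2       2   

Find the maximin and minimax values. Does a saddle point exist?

Maximin = 0, Minimax = 2, Saddle: False

Work:
Row minimums: [0, -2] → maximin = 0
Column maximums: [4, 4, 2] → minimax = 2
No saddle point (maximin ≠ minimax). Mixed strategy needed.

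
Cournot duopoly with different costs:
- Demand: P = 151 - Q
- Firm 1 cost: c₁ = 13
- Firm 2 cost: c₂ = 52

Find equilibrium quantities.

q₁* = 59.0, q₂* = 20.0

Work:
Reaction: q₁ = (151 - 13 - q₂)/2
Reaction: q₂ = (151 - 52 - q₁)/2
Solve simultaneously:
q₁* = (151 - 2×13 + 52)/3 = 59.0
q₂* = (151 - 2×52 + 13)/3 = 20.0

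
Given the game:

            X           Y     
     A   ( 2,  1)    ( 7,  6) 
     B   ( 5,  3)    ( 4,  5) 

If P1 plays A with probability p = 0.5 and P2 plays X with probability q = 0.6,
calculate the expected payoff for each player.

E[P1] = 4.3, E[P2] = 3.4

Work:
E[P1] = p·q·π₁(A,X) + p·(1-q)·π₁(A,Y) + (1-p)·q·π₁(B,X) + (1-p)·(1-q)·π₁(B,Y)
= 0.5·0.6·2 + 0.5·0.4·7 + 0.5·0.6·5 + 0.5·0.4·4
= 4.3

E[P2] = 3.4 (similar calculation)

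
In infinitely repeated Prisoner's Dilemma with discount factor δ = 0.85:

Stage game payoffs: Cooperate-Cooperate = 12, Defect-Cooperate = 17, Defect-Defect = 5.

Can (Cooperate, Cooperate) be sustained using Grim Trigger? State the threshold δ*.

δ* = 0.4167; since δ = 0.85 ≥ 0.4167, cooperation can be sustained

Work:
For Grim Trigger:
Cooperate forever: 12/(1-δ)
Defect then punished: 17 + 5·δ/(1-δ)
Need: 12/(1-δ) ≥ 17 + 5·δ/(1-δ)
Solving: δ ≥ (T-R)/(T-P) = (17-12)/(17-5) = 0.4167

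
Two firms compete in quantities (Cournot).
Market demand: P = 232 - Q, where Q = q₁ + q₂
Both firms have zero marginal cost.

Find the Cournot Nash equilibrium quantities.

q₁* = q₂* = 77.33; P* = 77.33

Work:
Profit: π_i = P·q_i = (a - q_i - q_j)·q_i
FOC: ∂π_i/∂q_i = a - 2q_i - q_j = 0
Reaction function: q_i = (232 - q_j)/2
Symmetry: q* = 232/3 = 77.33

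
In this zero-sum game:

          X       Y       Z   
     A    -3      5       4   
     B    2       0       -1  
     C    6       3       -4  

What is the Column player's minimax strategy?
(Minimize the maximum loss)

Column should play Z, value = 4

Work:
Column player minimizes Row's maximum payoff:
Column X: max payoff to Row = 6
Column Y: max payoff to Row = 5
Column Z: max payoff to Row = 4
Minimum is 4, achieved by column Z.
Minimax strategy: Z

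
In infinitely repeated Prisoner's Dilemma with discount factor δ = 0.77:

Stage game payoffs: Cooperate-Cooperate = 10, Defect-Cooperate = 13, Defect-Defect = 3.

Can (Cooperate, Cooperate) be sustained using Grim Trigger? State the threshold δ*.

δ* = 0.3; since δ = 0.77 ≥ 0.3, cooperation can be sustained

Work:
For Grim Trigger:
Cooperate forever: 10/(1-δ)
Defect then punished: 13 + 3·δ/(1-δ)
Need: 10/(1-δ) ≥ 13 + 3·δ/(1-δ)
Solving: δ ≥ (T-R)/(T-P) = (13-10)/(13-3) = 0.3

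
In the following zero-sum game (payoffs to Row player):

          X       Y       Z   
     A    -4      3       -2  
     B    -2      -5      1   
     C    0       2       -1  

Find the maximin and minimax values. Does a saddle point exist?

Maximin = -1, Minimax = 0, Saddle: False

Work:
Row minimums: [-4, -5, -1] → maximin = -1
Column maximums: [0, 3, 1] → minimax = 0
No saddle point (maximin ≠ minimax). Mixed strategy needed.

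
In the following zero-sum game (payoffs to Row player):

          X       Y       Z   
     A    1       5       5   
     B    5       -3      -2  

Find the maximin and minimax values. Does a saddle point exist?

Maximin = 1, Minimax = 5, Saddle: False

Work:
Row minimums: [1, -3] → maximin = 1
Column maximums: [5, 5, 5] → minimax = 5
No saddle point (maximin ≠ minimax). Mixed strategy needed.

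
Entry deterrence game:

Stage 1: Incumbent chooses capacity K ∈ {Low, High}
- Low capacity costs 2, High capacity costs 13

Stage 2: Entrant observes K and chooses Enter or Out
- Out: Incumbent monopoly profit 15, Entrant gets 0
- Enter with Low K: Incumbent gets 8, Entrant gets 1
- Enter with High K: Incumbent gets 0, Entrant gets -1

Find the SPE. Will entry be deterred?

SPE: (Low, Enter|Low, Out|High); Entry not deterred. Incumbent net profit = 6, Entrant gets 1

Work:
After Low K: Entrant enters (1 > 0)
After High K: Entrant stays out (-1 < 0)
Incumbent: Low → 8−2=6, High → 15−13=2
Incumbent chooses Low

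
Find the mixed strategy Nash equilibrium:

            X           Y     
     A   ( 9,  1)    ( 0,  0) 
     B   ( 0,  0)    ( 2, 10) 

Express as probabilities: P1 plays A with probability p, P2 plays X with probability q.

p = 0.9091, q = 0.1818

Work:
Find probabilities that make opponent indifferent:
P2 chooses q to make P1 indifferent between A and B
P1 chooses p to make P2 indifferent between X and Y
Mixed NE: P1 plays (A: 0.9091, B: 0.0909), P2 plays (X: 0.1818, Y: 0.8182)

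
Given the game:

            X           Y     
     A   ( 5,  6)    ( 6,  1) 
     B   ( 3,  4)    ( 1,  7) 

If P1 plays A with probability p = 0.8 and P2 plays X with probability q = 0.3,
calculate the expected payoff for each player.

E[P1] = 4.88, E[P2] = 3.22

Work:
E[P1] = p·q·π₁(A,X) + p·(1-q)·π₁(A,Y) + (1-p)·q·π₁(B,X) + (1-p)·(1-q)·π₁(B,Y)
= 0.8·0.3·5 + 0.8·0.7·6 + 0.2·0.3·3 + 0.2·0.7·1
= 4.88

E[P2] = 3.22 (similar calculation)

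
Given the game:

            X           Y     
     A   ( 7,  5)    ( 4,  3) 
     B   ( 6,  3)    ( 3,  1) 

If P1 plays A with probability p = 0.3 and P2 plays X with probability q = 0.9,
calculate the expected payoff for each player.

E[P1] = 6.0, E[P2] = 3.4

Work:
E[P1] = p·q·π₁(A,X) + p·(1-q)·π₁(A,Y) + (1-p)·q·π₁(B,X) + (1-p)·(1-q)·π₁(B,Y)
= 0.3·0.9·7 + 0.3·0.1·4 + 0.7·0.9·6 + 0.7·0.1·3
= 6.0

E[P2] = 3.4 (similar calculation)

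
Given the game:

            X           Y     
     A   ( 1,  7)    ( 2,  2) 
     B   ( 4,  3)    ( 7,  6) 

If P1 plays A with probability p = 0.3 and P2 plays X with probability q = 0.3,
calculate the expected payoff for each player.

E[P1] = 4.78, E[P2] = 4.62

Work:
E[P1] = p·q·π₁(A,X) + p·(1-q)·π₁(A,Y) + (1-p)·q·π₁(B,X) + (1-p)·(1-q)·π₁(B,Y)
= 0.3·0.3·1 + 0.3·0.7·2 + 0.7·0.3·4 + 0.7·0.7·7
= 4.78

E[P2] = 4.62 (similar calculation)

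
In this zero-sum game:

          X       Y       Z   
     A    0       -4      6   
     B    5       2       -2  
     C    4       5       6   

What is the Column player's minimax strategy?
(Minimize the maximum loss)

Column should play X or Y (all achieve the minimum), value = 5

Work:
Column player minimizes Row's maximum payoff:
Column X: max payoff to Row = 5
Column Y: max payoff to Row = 5
Column Z: max payoff to Row = 6
Minimum is 5, achieved by columns X, Y (tied).
Each of X or Y is a minimax strategy.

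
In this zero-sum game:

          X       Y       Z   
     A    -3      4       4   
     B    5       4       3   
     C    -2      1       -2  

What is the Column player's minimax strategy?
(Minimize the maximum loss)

Column should play Y or Z (all achieve the minimum), value = 4

Work:
Column player minimizes Row's maximum payoff:
Column X: max payoff to Row = 5
Column Y: max payoff to Row = 4
Column Z: max payoff to Row = 4
Minimum is 4, achieved by columns Y, Z (tied).
Each of Y or Z is a minimax strategy.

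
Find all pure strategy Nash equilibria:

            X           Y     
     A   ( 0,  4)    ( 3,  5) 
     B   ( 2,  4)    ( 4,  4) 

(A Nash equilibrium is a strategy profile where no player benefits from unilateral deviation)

Nash equilibrium: (B, X), (B, Y)

Work:
Best responses:
  P1 vs X: payoffs [0, 2] → best response B (payoff 2)
  P1 vs Y: payoffs [3, 4] → best response B (payoff 4)
  P2 vs A: payoffs [4, 5] → best response Y (payoff 5)
  P2 vs B: payoffs [4, 4] → best response X/Y (payoff 4)
Mutual best responses: (B,X), (B,Y) → Nash equilibria.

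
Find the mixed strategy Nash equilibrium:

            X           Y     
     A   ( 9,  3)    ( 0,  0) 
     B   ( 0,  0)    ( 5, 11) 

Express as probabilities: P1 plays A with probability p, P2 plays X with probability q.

p = 0.7857, q = 0.3571

Work:
Find probabilities that make opponent indifferent:
P2 chooses q to make P1 indifferent between A and B
P1 chooses p to make P2 indifferent between X and Y
Mixed NE: P1 plays (A: 0.7857, B: 0.2143), P2 plays (X: 0.3571, Y: 0.6429)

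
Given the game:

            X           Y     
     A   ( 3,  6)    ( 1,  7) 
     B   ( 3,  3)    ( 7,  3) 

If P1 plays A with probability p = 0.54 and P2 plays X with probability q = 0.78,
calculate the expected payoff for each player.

E[P1] = 3.1672, E[P2] = 4.7388

Work:
E[P1] = p·q·π₁(A,X) + p·(1-q)·π₁(A,Y) + (1-p)·q·π₁(B,X) + (1-p)·(1-q)·π₁(B,Y)
= 0.54·0.78·3 + 0.54·0.22·1 + 0.46·0.78·3 + 0.46·0.22·7
= 3.1672

E[P2] = 4.7388 (similar calculation)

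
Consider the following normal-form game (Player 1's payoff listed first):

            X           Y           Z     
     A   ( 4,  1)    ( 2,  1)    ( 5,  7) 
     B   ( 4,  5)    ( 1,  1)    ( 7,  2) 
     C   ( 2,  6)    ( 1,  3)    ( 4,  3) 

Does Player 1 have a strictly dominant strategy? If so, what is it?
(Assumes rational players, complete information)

No strictly dominant strategy exists for Player 1

Work:
A strategy strictly dominates another if it gives a strictly higher payoff against every opponent action. Compare each pair of P1's strategies column-by-column:
  A vs B: [4 vs 4, 2 vs 1, 5 vs 7] → A does not strictly dominate B (column X: 4 ≤ 4)
  A vs C: [4 vs 2, 2 vs 1, 5 vs 4] → A strictly dominates C
  B vs A: [4 vs 4, 1 vs 2, 7 vs 5] → B does not strictly dominate A (column X: 4 ≤ 4)
  B vs C: [4 vs 2, 1 vs 1, 7 vs 4] → B does not strictly dominate C (column Y: 1 ≤ 1)
  C vs A: [2 vs 4, 1 vs 2, 4 vs 5] → C does not strictly dominate A (column X: 2 ≤ 4)
  C vs B: [2 vs 4, 1 vs 1, 4 vs 7] → C does not strictly dominate B (column X: 2 ≤ 4)
No single strategy strictly dominates all others → no strictly dominant strategy.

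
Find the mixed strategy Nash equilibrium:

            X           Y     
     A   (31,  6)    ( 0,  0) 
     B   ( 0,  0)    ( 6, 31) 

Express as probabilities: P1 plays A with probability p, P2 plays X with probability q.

p = 0.8378, q = 0.1622

Work:
Find probabilities that make opponent indifferent:
P2 chooses q to make P1 indifferent between A and B
P1 chooses p to make P2 indifferent between X and Y
Mixed NE: P1 plays (A: 0.8378, B: 0.1622), P2 plays (X: 0.1622, Y: 0.8378)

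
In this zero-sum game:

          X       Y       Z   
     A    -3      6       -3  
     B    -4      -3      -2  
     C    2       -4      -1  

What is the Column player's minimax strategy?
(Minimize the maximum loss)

Column should play Z, value = -1

Work:
Column player minimizes Row's maximum payoff:
Column X: max payoff to Row = 2
Column Y: max payoff to Row = 6
Column Z: max payoff to Row = -1
Minimum is -1, achieved by column Z.
Minimax strategy: Z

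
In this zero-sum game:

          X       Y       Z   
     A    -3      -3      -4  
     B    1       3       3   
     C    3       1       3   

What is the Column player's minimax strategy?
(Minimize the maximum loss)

Column should play X or Y or Z (all achieve the minimum), value = 3

Work:
Column player minimizes Row's maximum payoff:
Column X: max payoff to Row = 3
Column Y: max payoff to Row = 3
Column Z: max payoff to Row = 3
Minimum is 3, achieved by columns X, Y, Z (tied).
Each of X or Y or Z is a minimax strategy.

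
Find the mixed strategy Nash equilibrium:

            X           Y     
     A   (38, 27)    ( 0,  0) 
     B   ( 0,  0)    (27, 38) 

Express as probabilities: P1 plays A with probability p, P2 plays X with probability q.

p = 0.5846, q = 0.4154

Work:
Find probabilities that make opponent indifferent:
P2 chooses q to make P1 indifferent between A and B
P1 chooses p to make P2 indifferent between X and Y
Mixed NE: P1 plays (A: 0.5846, B: 0.4154), P2 plays (X: 0.4154, Y: 0.5846)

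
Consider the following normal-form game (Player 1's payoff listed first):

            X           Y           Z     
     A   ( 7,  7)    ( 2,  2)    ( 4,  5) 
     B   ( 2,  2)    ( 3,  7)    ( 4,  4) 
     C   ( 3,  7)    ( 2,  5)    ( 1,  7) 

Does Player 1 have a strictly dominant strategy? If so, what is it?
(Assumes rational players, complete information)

No strictly dominant strategy exists for Player 1

Work:
A strategy strictly dominates another if it gives a strictly higher payoff against every opponent action. Compare each pair of P1's strategies column-by-column:
  A vs B: [7 vs 2, 2 vs 3, 4 vs 4] → A does not strictly dominate B (column Y: 2 ≤ 3)
  A vs C: [7 vs 3, 2 vs 2, 4 vs 1] → A does not strictly dominate C (column Y: 2 ≤ 2)
  B vs A: [2 vs 7, 3 vs 2, 4 vs 4] → B does not strictly dominate A (column X: 2 ≤ 7)
  B vs C: [2 vs 3, 3 vs 2, 4 vs 1] → B does not strictly dominate C (column X: 2 ≤ 3)
  C vs A: [3 vs 7, 2 vs 2, 1 vs 4] → C does not strictly dominate A (column X: 3 ≤ 7)
  C vs B: [3 vs 2, 2 vs 3, 1 vs 4] → C does not strictly dominate B (column Y: 2 ≤ 3)
No single strategy strictly dominates all others → no strictly dominant strategy.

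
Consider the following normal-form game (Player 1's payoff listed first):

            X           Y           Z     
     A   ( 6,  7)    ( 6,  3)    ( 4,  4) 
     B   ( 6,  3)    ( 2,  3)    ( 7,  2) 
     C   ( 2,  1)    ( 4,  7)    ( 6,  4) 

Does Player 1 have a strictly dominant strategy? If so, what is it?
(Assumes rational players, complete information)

No strictly dominant strategy exists for Player 1

Work:
A strategy strictly dominates another if it gives a strictly higher payoff against every opponent action. Compare each pair of P1's strategies column-by-column:
  A vs B: [6 vs 6, 6 vs 2, 4 vs 7] → A does not strictly dominate B (column X: 6 ≤ 6)
  A vs C: [6 vs 2, 6 vs 4, 4 vs 6] → A does not strictly dominate C (column Z: 4 ≤ 6)
  B vs A: [6 vs 6, 2 vs 6, 7 vs 4] → B does not strictly dominate A (column X: 6 ≤ 6)
  B vs C: [6 vs 2, 2 vs 4, 7 vs 6] → B does not strictly dominate C (column Y: 2 ≤ 4)
  C vs A: [2 vs 6, 4 vs 6, 6 vs 4] → C does not strictly dominate A (column X: 2 ≤ 6)
  C vs B: [2 vs 6, 4 vs 2, 6 vs 7] → C does not strictly dominate B (column X: 2 ≤ 6)
No single strategy strictly dominates all others → no strictly dominant strategy.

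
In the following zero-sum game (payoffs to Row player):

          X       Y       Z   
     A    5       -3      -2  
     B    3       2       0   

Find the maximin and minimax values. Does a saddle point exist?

Maximin = 0, Minimax = 0, Saddle: True

Work:
Row minimums: [-3, 0] → maximin = 0
Column maximums: [5, 2, 0] → minimax = 0
Saddle point exists! Game value = 0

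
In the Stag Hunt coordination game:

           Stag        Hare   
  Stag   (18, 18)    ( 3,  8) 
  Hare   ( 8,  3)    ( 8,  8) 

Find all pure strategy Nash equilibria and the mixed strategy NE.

Pure NE: (Stag, Stag) and (Hare, Hare); Mixed NE: p = 0.3333, q = 0.3333

Work:
Check pure NE:
(Stag, Stag): (18, 18) - no unilateral deviation beneficial
(Hare, Hare): (8, 8) - no unilateral deviation beneficial
Mixed NE: P1 plays Stag with p = 0.3333, P2 plays Stag with q = 0.3333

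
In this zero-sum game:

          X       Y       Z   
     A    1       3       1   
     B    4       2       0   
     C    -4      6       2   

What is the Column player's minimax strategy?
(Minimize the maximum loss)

Column should play Z, value = 2

Work:
Column player minimizes Row's maximum payoff:
Column X: max payoff to Row = 4
Column Y: max payoff to Row = 6
Column Z: max payoff to Row = 2
Minimum is 2, achieved by column Z.
Minimax strategy: Z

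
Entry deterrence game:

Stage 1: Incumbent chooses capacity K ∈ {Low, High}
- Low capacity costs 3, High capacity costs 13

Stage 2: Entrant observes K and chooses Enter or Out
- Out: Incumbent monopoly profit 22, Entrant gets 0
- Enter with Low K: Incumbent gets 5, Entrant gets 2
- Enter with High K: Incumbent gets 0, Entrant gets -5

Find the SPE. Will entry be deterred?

SPE: (High, Enter|Low, Out|High); Entry deterred. Incumbent net profit = 9

Work:
After Low K: Entrant enters (2 > 0)
After High K: Entrant stays out (-5 < 0)
Incumbent: Low → 5−3=2, High → 22−13=9
Incumbent chooses High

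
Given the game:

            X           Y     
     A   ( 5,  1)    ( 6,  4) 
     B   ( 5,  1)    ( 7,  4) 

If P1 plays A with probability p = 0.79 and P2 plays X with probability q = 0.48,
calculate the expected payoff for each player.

E[P1] = 5.6292, E[P2] = 2.56

Work:
E[P1] = p·q·π₁(A,X) + p·(1-q)·π₁(A,Y) + (1-p)·q·π₁(B,X) + (1-p)·(1-q)·π₁(B,Y)
= 0.79·0.48·5 + 0.79·0.52·6 + 0.21·0.48·5 + 0.21·0.52·7
= 5.6292

E[P2] = 2.56 (similar calculation)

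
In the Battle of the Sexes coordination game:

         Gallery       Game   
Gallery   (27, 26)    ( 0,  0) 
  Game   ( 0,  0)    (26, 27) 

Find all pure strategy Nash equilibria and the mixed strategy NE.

Pure NE: (Gallery, Gallery) and (Game, Game); Mixed NE: p = 0.5094, q = 0.4906

Work:
Check pure NE:
(Gallery, Gallery): (27, 26) - no unilateral deviation beneficial
(Game, Game): (26, 27) - no unilateral deviation beneficial
Mixed NE: P1 plays Gallery with p = 0.5094, P2 plays Gallery with q = 0.4906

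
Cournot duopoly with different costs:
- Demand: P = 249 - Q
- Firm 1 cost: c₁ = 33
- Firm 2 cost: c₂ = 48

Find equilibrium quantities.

q₁* = 77.0, q₂* = 62.0

Work:
Reaction: q₁ = (249 - 33 - q₂)/2
Reaction: q₂ = (249 - 48 - q₁)/2
Solve simultaneously:
q₁* = (249 - 2×33 + 48)/3 = 77.0
q₂* = (249 - 2×48 + 33)/3 = 62.0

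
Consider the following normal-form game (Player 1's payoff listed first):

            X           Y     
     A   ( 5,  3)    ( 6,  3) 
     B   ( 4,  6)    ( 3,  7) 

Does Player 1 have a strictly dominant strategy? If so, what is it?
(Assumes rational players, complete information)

Yes, Player 1's strictly dominant strategy is A

Work:
A strategy strictly dominates another if it gives a strictly higher payoff against every opponent action. Compare each pair of P1's strategies column-by-column:
  A vs B: [5 vs 4, 6 vs 3] → A strictly dominates B
  B vs A: [4 vs 5, 3 vs 6] → B does not strictly dominate A (column X: 4 ≤ 5)
A strictly dominates every other strategy → strictly dominant.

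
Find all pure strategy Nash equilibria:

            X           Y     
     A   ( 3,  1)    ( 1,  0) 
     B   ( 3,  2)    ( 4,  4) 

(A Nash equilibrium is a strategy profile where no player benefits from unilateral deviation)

Nash equilibrium: (A, X), (B, Y)

Work:
Best responses:
  P1 vs X: payoffs [3, 3] → best response A/B (payoff 3)
  P1 vs Y: payoffs [1, 4] → best response B (payoff 4)
  P2 vs A: payoffs [1, 0] → best response X (payoff 1)
  P2 vs B: payoffs [2, 4] → best response Y (payoff 4)
Mutual best responses: (A,X), (B,Y) → Nash equilibria.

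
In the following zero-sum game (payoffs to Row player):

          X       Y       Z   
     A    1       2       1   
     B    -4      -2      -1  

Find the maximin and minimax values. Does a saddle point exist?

Maximin = 1, Minimax = 1, Saddle: True

Work:
Row minimums: [1, -4] → maximin = 1
Column maximums: [1, 2, 1] → minimax = 1
Saddle point exists! Game value = 1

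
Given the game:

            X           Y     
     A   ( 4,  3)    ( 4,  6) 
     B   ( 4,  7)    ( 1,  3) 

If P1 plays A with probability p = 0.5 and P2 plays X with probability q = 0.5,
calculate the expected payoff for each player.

E[P1] = 3.25, E[P2] = 4.75

Work:
E[P1] = p·q·π₁(A,X) + p·(1-q)·π₁(A,Y) + (1-p)·q·π₁(B,X) + (1-p)·(1-q)·π₁(B,Y)
= 0.5·0.5·4 + 0.5·0.5·4 + 0.5·0.5·4 + 0.5·0.5·1
= 3.25

E[P2] = 4.75 (similar calculation)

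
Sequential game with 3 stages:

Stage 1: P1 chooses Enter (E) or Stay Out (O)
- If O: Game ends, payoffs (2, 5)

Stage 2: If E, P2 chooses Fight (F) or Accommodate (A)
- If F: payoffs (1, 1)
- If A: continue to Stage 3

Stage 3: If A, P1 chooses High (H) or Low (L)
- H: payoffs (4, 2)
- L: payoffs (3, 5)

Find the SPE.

SPE: (E, A, H); Outcome (4, 2)

Work:
Stage 3: P1 chooses H (4 vs 3)
Stage 2: P2: F->1, A->2 (anticipating H). Choose A
Stage 1: P1: O->2, E->4 (anticipating A, H). Choose E
SPE path: E -> A -> H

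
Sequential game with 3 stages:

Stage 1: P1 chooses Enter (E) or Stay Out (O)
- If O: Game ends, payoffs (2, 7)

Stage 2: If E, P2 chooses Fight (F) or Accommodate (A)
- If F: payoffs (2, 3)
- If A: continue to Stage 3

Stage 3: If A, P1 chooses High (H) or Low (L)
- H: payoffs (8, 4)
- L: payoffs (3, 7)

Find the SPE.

SPE: (E, A, H); Outcome (8, 4)

Work:
Stage 3: P1 chooses H (8 vs 3)
Stage 2: P2: F->3, A->4 (anticipating H). Choose A
Stage 1: P1: O->2, E->8 (anticipating A, H). Choose E
SPE path: E -> A -> H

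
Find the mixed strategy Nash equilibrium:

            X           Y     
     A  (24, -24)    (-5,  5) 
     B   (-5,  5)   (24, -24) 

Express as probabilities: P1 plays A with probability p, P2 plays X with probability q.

p = 0.5, q = 0.5

Work:
Find probabilities that make opponent indifferent:
P2 chooses q to make P1 indifferent between A and B
P1 chooses p to make P2 indifferent between X and Y
Mixed NE: P1 plays (A: 0.5, B: 0.5), P2 plays (X: 0.5, Y: 0.5)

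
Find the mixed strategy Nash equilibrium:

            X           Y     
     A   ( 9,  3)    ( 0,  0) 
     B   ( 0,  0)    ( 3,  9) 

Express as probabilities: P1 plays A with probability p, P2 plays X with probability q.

p = 0.75, q = 0.25

Work:
Find probabilities that make opponent indifferent:
P2 chooses q to make P1 indifferent between A and B
P1 chooses p to make P2 indifferent between X and Y
Mixed NE: P1 plays (A: 0.75, B: 0.25), P2 plays (X: 0.25, Y: 0.75)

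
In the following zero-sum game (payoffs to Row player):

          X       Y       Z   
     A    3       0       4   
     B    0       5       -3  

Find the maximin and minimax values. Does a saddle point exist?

Maximin = 0, Minimax = 3, Saddle: False

Work:
Row minimums: [0, -3] → maximin = 0
Column maximums: [3, 5, 4] → minimax = 3
No saddle point (maximin ≠ minimax). Mixed strategy needed.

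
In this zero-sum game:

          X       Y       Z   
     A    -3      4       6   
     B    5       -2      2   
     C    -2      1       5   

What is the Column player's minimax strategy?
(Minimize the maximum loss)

Column should play Y, value = 4

Work:
Column player minimizes Row's maximum payoff:
Column X: max payoff to Row = 5
Column Y: max payoff to Row = 4
Column Z: max payoff to Row = 6
Minimum is 4, achieved by column Y.
Minimax strategy: Y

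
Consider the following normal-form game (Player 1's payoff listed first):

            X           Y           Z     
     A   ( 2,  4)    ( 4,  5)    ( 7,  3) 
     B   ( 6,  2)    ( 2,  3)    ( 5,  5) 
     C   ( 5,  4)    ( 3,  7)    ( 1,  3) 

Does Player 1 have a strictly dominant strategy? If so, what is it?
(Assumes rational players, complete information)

No strictly dominant strategy exists for Player 1

Work:
A strategy strictly dominates another if it gives a strictly higher payoff against every opponent action. Compare each pair of P1's strategies column-by-column:
  A vs B: [2 vs 6, 4 vs 2, 7 vs 5] → A does not strictly dominate B (column X: 2 ≤ 6)
  A vs C: [2 vs 5, 4 vs 3, 7 vs 1] → A does not strictly dominate C (column X: 2 ≤ 5)
  B vs A: [6 vs 2, 2 vs 4, 5 vs 7] → B does not strictly dominate A (column Y: 2 ≤ 4)
  B vs C: [6 vs 5, 2 vs 3, 5 vs 1] → B does not strictly dominate C (column Y: 2 ≤ 3)
  C vs A: [5 vs 2, 3 vs 4, 1 vs 7] → C does not strictly dominate A (column Y: 3 ≤ 4)
  C vs B: [5 vs 6, 3 vs 2, 1 vs 5] → C does not strictly dominate B (column X: 5 ≤ 6)
No single strategy strictly dominates all others → no strictly dominant strategy.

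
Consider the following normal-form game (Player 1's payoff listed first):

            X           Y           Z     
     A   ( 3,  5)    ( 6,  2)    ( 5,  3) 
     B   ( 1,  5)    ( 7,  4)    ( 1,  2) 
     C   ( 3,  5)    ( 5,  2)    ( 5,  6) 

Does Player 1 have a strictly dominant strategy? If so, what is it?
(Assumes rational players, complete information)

No strictly dominant strategy exists for Player 1

Work:
A strategy strictly dominates another if it gives a strictly higher payoff against every opponent action. Compare each pair of P1's strategies column-by-column:
  A vs B: [3 vs 1, 6 vs 7, 5 vs 1] → A does not strictly dominate B (column Y: 6 ≤ 7)
  A vs C: [3 vs 3, 6 vs 5, 5 vs 5] → A does not strictly dominate C (column X: 3 ≤ 3)
  B vs A: [1 vs 3, 7 vs 6, 1 vs 5] → B does not strictly dominate A (column X: 1 ≤ 3)
  B vs C: [1 vs 3, 7 vs 5, 1 vs 5] → B does not strictly dominate C (column X: 1 ≤ 3)
  C vs A: [3 vs 3, 5 vs 6, 5 vs 5] → C does not strictly dominate A (column X: 3 ≤ 3)
  C vs B: [3 vs 1, 5 vs 7, 5 vs 1] → C does not strictly dominate B (column Y: 5 ≤ 7)
No single strategy strictly dominates all others → no strictly dominant strategy.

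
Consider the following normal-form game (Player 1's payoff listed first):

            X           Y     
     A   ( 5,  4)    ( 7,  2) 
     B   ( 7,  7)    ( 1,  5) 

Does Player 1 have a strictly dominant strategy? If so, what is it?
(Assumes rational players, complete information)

No strictly dominant strategy exists for Player 1

Work:
A strategy strictly dominates another if it gives a strictly higher payoff against every opponent action. Compare each pair of P1's strategies column-by-column:
  A vs B: [5 vs 7, 7 vs 1] → A does not strictly dominate B (column X: 5 ≤ 7)
  B vs A: [7 vs 5, 1 vs 7] → B does not strictly dominate A (column Y: 1 ≤ 7)
No single strategy strictly dominates all others → no strictly dominant strategy.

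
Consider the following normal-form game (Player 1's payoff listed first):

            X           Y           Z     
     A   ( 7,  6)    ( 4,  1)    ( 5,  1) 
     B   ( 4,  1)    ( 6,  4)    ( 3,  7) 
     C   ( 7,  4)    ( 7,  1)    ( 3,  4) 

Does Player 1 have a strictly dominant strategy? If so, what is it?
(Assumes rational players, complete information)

No strictly dominant strategy exists for Player 1

Work:
A strategy strictly dominates another if it gives a strictly higher payoff against every opponent action. Compare each pair of P1's strategies column-by-column:
  A vs B: [7 vs 4, 4 vs 6, 5 vs 3] → A does not strictly dominate B (column Y: 4 ≤ 6)
  A vs C: [7 vs 7, 4 vs 7, 5 vs 3] → A does not strictly dominate C (column X: 7 ≤ 7)
  B vs A: [4 vs 7, 6 vs 4, 3 vs 5] → B does not strictly dominate A (column X: 4 ≤ 7)
  B vs C: [4 vs 7, 6 vs 7, 3 vs 3] → B does not strictly dominate C (column X: 4 ≤ 7)
  C vs A: [7 vs 7, 7 vs 4, 3 vs 5] → C does not strictly dominate A (column X: 7 ≤ 7)
  C vs B: [7 vs 4, 7 vs 6, 3 vs 3] → C does not strictly dominate B (column Z: 3 ≤ 3)
No single strategy strictly dominates all others → no strictly dominant strategy.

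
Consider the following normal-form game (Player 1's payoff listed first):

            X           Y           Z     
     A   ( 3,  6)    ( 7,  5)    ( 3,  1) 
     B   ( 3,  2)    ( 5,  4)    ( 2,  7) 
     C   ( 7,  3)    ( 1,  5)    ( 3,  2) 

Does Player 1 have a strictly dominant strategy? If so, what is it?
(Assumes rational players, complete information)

No strictly dominant strategy exists for Player 1

Work:
A strategy strictly dominates another if it gives a strictly higher payoff against every opponent action. Compare each pair of P1's strategies column-by-column:
  A vs B: [3 vs 3, 7 vs 5, 3 vs 2] → A does not strictly dominate B (column X: 3 ≤ 3)
  A vs C: [3 vs 7, 7 vs 1, 3 vs 3] → A does not strictly dominate C (column X: 3 ≤ 7)
  B vs A: [3 vs 3, 5 vs 7, 2 vs 3] → B does not strictly dominate A (column X: 3 ≤ 3)
  B vs C: [3 vs 7, 5 vs 1, 2 vs 3] → B does not strictly dominate C (column X: 3 ≤ 7)
  C vs A: [7 vs 3, 1 vs 7, 3 vs 3] → C does not strictly dominate A (column Y: 1 ≤ 7)
  C vs B: [7 vs 3, 1 vs 5, 3 vs 2] → C does not strictly dominate B (column Y: 1 ≤ 5)
No single strategy strictly dominates all others → no strictly dominant strategy.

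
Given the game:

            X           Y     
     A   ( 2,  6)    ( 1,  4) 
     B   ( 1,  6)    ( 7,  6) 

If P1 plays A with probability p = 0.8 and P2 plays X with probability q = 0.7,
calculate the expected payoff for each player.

E[P1] = 1.92, E[P2] = 5.52

Work:
E[P1] = p·q·π₁(A,X) + p·(1-q)·π₁(A,Y) + (1-p)·q·π₁(B,X) + (1-p)·(1-q)·π₁(B,Y)
= 0.8·0.7·2 + 0.8·0.3·1 + 0.2·0.7·1 + 0.2·0.3·7
= 1.92

E[P2] = 5.52 (similar calculation)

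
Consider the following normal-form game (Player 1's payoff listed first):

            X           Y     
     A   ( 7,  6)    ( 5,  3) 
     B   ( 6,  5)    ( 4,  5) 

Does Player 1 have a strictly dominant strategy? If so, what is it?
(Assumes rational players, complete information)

Yes, Player 1's strictly dominant strategy is A

Work:
A strategy strictly dominates another if it gives a strictly higher payoff against every opponent action. Compare each pair of P1's strategies column-by-column:
  A vs B: [7 vs 6, 5 vs 4] → A strictly dominates B
  B vs A: [6 vs 7, 4 vs 5] → B does not strictly dominate A (column X: 6 ≤ 7)
A strictly dominates every other strategy → strictly dominant.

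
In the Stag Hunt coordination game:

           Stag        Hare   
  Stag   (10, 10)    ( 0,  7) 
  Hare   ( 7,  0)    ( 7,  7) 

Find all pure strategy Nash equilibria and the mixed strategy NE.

Pure NE: (Stag, Stag) and (Hare, Hare); Mixed NE: p = 0.7, q = 0.7

Work:
Check pure NE:
(Stag, Stag): (10, 10) - no unilateral deviation beneficial
(Hare, Hare): (7, 7) - no unilateral deviation beneficial
Mixed NE: P1 plays Stag with p = 0.7, P2 plays Stag with q = 0.7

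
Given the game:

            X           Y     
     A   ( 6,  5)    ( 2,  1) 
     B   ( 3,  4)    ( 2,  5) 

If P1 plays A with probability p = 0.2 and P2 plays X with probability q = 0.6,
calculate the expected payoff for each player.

E[P1] = 2.96, E[P2] = 4.2

Work:
E[P1] = p·q·π₁(A,X) + p·(1-q)·π₁(A,Y) + (1-p)·q·π₁(B,X) + (1-p)·(1-q)·π₁(B,Y)
= 0.2·0.6·6 + 0.2·0.4·2 + 0.8·0.6·3 + 0.8·0.4·2
= 2.96

E[P2] = 4.2 (similar calculation)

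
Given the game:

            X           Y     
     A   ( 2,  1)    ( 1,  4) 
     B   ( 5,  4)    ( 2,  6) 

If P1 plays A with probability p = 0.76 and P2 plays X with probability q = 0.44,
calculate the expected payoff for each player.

E[P1] = 1.8912, E[P2] = 3.2656

Work:
E[P1] = p·q·π₁(A,X) + p·(1-q)·π₁(A,Y) + (1-p)·q·π₁(B,X) + (1-p)·(1-q)·π₁(B,Y)
= 0.76·0.44·2 + 0.76·0.56·1 + 0.24·0.44·5 + 0.24·0.56·2
= 1.8912

E[P2] = 3.2656 (similar calculation)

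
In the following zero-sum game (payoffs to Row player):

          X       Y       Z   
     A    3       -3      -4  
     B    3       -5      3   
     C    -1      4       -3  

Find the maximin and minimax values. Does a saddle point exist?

Maximin = -3, Minimax = 3, Saddle: False

Work:
Row minimums: [-4, -5, -3] → maximin = -3
Column maximums: [3, 4, 3] → minimax = 3
No saddle point (maximin ≠ minimax). Mixed strategy needed.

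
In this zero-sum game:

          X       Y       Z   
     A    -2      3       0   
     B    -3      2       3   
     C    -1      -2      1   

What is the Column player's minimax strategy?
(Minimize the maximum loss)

Column should play X, value = -1

Work:
Column player minimizes Row's maximum payoff:
Column X: max payoff to Row = -1
Column Y: max payoff to Row = 3
Column Z: max payoff to Row = 3
Minimum is -1, achieved by column X.
Minimax strategy: X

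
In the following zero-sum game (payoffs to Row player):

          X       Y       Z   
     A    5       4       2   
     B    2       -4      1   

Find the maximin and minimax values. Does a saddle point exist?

Maximin = 2, Minimax = 2, Saddle: True

Work:
Row minimums: [2, -4] → maximin = 2
Column maximums: [5, 4, 2] → minimax = 2
Saddle point exists! Game value = 2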